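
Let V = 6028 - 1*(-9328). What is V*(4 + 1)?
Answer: 76780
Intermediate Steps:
V = 15356 (V = 6028 + 9328 = 15356)
V*(4 + 1) = 15356*(4 + 1) = 15356*5 = 76780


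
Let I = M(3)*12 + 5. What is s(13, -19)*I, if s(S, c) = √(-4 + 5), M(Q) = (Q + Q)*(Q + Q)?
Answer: 437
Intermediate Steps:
M(Q) = 4*Q² (M(Q) = (2*Q)*(2*Q) = 4*Q²)
s(S, c) = 1 (s(S, c) = √1 = 1)
I = 437 (I = (4*3²)*12 + 5 = (4*9)*12 + 5 = 36*12 + 5 = 432 + 5 = 437)
s(13, -19)*I = 1*437 = 437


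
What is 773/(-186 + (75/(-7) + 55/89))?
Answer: -481579/122168 ≈ -3.9419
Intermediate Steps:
773/(-186 + (75/(-7) + 55/89)) = 773/(-186 + (75*(-1/7) + 55*(1/89))) = 773/(-186 + (-75/7 + 55/89)) = 773/(-186 - 6290/623) = 773/(-122168/623) = 773*(-623/122168) = -481579/122168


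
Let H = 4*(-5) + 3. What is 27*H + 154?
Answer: -305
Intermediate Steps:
H = -17 (H = -20 + 3 = -17)
27*H + 154 = 27*(-17) + 154 = -459 + 154 = -305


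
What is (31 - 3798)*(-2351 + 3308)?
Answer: -3605019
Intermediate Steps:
(31 - 3798)*(-2351 + 3308) = -3767*957 = -3605019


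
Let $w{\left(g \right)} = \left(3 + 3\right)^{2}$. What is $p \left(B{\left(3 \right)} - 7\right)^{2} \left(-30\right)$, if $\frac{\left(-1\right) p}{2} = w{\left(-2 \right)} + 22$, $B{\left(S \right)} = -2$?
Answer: $281880$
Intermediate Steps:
$w{\left(g \right)} = 36$ ($w{\left(g \right)} = 6^{2} = 36$)
$p = -116$ ($p = - 2 \left(36 + 22\right) = \left(-2\right) 58 = -116$)
$p \left(B{\left(3 \right)} - 7\right)^{2} \left(-30\right) = - 116 \left(-2 - 7\right)^{2} \left(-30\right) = - 116 \left(-9\right)^{2} \left(-30\right) = \left(-116\right) 81 \left(-30\right) = \left(-9396\right) \left(-30\right) = 281880$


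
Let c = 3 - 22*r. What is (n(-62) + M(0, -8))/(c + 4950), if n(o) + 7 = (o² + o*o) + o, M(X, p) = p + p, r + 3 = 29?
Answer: 7603/4381 ≈ 1.7354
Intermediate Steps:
r = 26 (r = -3 + 29 = 26)
M(X, p) = 2*p
n(o) = -7 + o + 2*o² (n(o) = -7 + ((o² + o*o) + o) = -7 + ((o² + o²) + o) = -7 + (2*o² + o) = -7 + (o + 2*o²) = -7 + o + 2*o²)
c = -569 (c = 3 - 22*26 = 3 - 572 = -569)
(n(-62) + M(0, -8))/(c + 4950) = ((-7 - 62 + 2*(-62)²) + 2*(-8))/(-569 + 4950) = ((-7 - 62 + 2*3844) - 16)/4381 = ((-7 - 62 + 7688) - 16)*(1/4381) = (7619 - 16)*(1/4381) = 7603*(1/4381) = 7603/4381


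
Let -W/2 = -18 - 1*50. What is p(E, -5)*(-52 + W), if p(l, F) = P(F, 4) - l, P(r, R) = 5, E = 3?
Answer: 168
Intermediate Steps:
p(l, F) = 5 - l
W = 136 (W = -2*(-18 - 1*50) = -2*(-18 - 50) = -2*(-68) = 136)
p(E, -5)*(-52 + W) = (5 - 1*3)*(-52 + 136) = (5 - 3)*84 = 2*84 = 168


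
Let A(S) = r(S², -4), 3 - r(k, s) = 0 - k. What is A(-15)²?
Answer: 51984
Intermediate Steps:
r(k, s) = 3 + k (r(k, s) = 3 - (0 - k) = 3 - (-1)*k = 3 + k)
A(S) = 3 + S²
A(-15)² = (3 + (-15)²)² = (3 + 225)² = 228² = 51984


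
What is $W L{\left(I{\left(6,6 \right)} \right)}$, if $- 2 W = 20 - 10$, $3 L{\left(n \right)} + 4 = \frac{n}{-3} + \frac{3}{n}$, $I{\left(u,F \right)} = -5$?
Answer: $\frac{44}{9} \approx 4.8889$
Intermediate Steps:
$L{\left(n \right)} = - \frac{4}{3} + \frac{1}{n} - \frac{n}{9}$ ($L{\left(n \right)} = - \frac{4}{3} + \frac{\frac{n}{-3} + \frac{3}{n}}{3} = - \frac{4}{3} + \frac{n \left(- \frac{1}{3}\right) + \frac{3}{n}}{3} = - \frac{4}{3} + \frac{- \frac{n}{3} + \frac{3}{n}}{3} = - \frac{4}{3} + \frac{\frac{3}{n} - \frac{n}{3}}{3} = - \frac{4}{3} - \left(- \frac{1}{n} + \frac{n}{9}\right) = - \frac{4}{3} + \frac{1}{n} - \frac{n}{9}$)
$W = -5$ ($W = - \frac{20 - 10}{2} = \left(- \frac{1}{2}\right) 10 = -5$)
$W L{\left(I{\left(6,6 \right)} \right)} = - 5 \frac{9 - - 5 \left(12 - 5\right)}{9 \left(-5\right)} = - 5 \cdot \frac{1}{9} \left(- \frac{1}{5}\right) \left(9 - \left(-5\right) 7\right) = - 5 \cdot \frac{1}{9} \left(- \frac{1}{5}\right) \left(9 + 35\right) = - 5 \cdot \frac{1}{9} \left(- \frac{1}{5}\right) 44 = \left(-5\right) \left(- \frac{44}{45}\right) = \frac{44}{9}$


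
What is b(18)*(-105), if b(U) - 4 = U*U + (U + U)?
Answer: -38220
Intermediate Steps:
b(U) = 4 + U**2 + 2*U (b(U) = 4 + (U*U + (U + U)) = 4 + (U**2 + 2*U) = 4 + U**2 + 2*U)
b(18)*(-105) = (4 + 18**2 + 2*18)*(-105) = (4 + 324 + 36)*(-105) = 364*(-105) = -38220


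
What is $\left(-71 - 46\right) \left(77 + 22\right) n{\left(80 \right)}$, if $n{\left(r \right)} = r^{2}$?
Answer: $-74131200$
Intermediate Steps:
$\left(-71 - 46\right) \left(77 + 22\right) n{\left(80 \right)} = \left(-71 - 46\right) \left(77 + 22\right) 80^{2} = \left(-117\right) 99 \cdot 6400 = \left(-11583\right) 6400 = -74131200$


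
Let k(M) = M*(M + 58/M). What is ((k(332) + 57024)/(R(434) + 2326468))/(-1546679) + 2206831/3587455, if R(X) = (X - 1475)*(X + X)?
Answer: 485665759942387089/789505074994030160 ≈ 0.61515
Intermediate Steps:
R(X) = 2*X*(-1475 + X) (R(X) = (-1475 + X)*(2*X) = 2*X*(-1475 + X))
((k(332) + 57024)/(R(434) + 2326468))/(-1546679) + 2206831/3587455 = (((58 + 332²) + 57024)/(2*434*(-1475 + 434) + 2326468))/(-1546679) + 2206831/3587455 = (((58 + 110224) + 57024)/(2*434*(-1041) + 2326468))*(-1/1546679) + 2206831*(1/3587455) = ((110282 + 57024)/(-903588 + 2326468))*(-1/1546679) + 2206831/3587455 = (167306/1422880)*(-1/1546679) + 2206831/3587455 = (167306*(1/1422880))*(-1/1546679) + 2206831/3587455 = (83653/711440)*(-1/1546679) + 2206831/3587455 = -83653/1100369307760 + 2206831/3587455 = 485665759942387089/789505074994030160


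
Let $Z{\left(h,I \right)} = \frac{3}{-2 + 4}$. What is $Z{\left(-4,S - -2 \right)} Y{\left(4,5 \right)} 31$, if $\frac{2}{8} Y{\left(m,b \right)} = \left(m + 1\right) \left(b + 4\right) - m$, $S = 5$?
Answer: $7626$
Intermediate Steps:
$Z{\left(h,I \right)} = \frac{3}{2}$
$Y{\left(m,b \right)} = - 4 m + 4 \left(1 + m\right) \left(4 + b\right)$ ($Y{\left(m,b \right)} = 4 \left(\left(m + 1\right) \left(b + 4\right) - m\right) = 4 \left(\left(1 + m\right) \left(4 + b\right) - m\right) = 4 \left(- m + \left(1 + m\right) \left(4 + b\right)\right) = - 4 m + 4 \left(1 + m\right) \left(4 + b\right)$)
$Z{\left(-4,S - -2 \right)} Y{\left(4,5 \right)} 31 = \frac{3 \left(16 + 4 \cdot 5 + 12 \cdot 4 + 4 \cdot 5 \cdot 4\right)}{2} \cdot 31 = \frac{3 \left(16 + 20 + 48 + 80\right)}{2} \cdot 31 = \frac{3}{2} \cdot 164 \cdot 31 = 246 \cdot 31 = 7626$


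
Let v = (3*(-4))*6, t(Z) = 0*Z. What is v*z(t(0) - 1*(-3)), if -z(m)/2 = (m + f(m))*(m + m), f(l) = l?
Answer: 5184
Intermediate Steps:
t(Z) = 0
z(m) = -8*m² (z(m) = -2*(m + m)*(m + m) = -2*2*m*2*m = -8*m²)
v = -72 (v = -12*6 = -72)
v*z(t(0) - 1*(-3)) = -(-576)*(0 - 1*(-3))² = -(-576)*(0 + 3)² = -(-576)*3² = -(-576)*9 = -72*(-72) = 5184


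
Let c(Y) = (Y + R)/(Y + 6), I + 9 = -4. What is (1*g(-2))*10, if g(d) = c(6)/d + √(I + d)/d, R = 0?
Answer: -5/2 - 5*I*√15 ≈ -2.5 - 19.365*I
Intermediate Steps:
I = -13 (I = -9 - 4 = -13)
c(Y) = Y/(6 + Y) (c(Y) = (Y + 0)/(Y + 6) = Y/(6 + Y))
g(d) = 1/(2*d) + √(-13 + d)/d (g(d) = (6/(6 + 6))/d + √(-13 + d)/d = (6/12)/d + √(-13 + d)/d = (6*(1/12))/d + √(-13 + d)/d = 1/(2*d) + √(-13 + d)/d)
(1*g(-2))*10 = (1*((½ + √(-13 - 2))/(-2)))*10 = (1*(-(½ + √(-15))/2))*10 = (1*(-(½ + I*√15)/2))*10 = (1*(-¼ - I*√15/2))*10 = (-¼ - I*√15/2)*10 = -5/2 - 5*I*√15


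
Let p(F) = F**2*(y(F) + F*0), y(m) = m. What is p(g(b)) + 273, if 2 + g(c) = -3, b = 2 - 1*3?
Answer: 148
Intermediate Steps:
b = -1 (b = 2 - 3 = -1)
g(c) = -5 (g(c) = -2 - 3 = -5)
p(F) = F**3 (p(F) = F**2*(F + F*0) = F**2*(F + 0) = F**2*F = F**3)
p(g(b)) + 273 = (-5)**3 + 273 = -125 + 273 = 148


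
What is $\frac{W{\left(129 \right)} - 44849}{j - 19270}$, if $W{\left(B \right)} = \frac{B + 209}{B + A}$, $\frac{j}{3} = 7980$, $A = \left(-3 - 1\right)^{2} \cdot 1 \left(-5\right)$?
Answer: $- \frac{2197263}{228830} \approx -9.6022$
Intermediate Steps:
$A = -80$ ($A = \left(-4\right)^{2} \cdot 1 \left(-5\right) = 16 \cdot 1 \left(-5\right) = 16 \left(-5\right) = -80$)
$j = 23940$ ($j = 3 \cdot 7980 = 23940$)
$W{\left(B \right)} = \frac{209 + B}{-80 + B}$ ($W{\left(B \right)} = \frac{B + 209}{B - 80} = \frac{209 + B}{-80 + B}$)
$\frac{W{\left(129 \right)} - 44849}{j - 19270} = \frac{\frac{209 + 129}{-80 + 129} - 44849}{23940 - 19270} = \frac{\frac{1}{49} \cdot 338 - 44849}{4670} = \left(\frac{1}{49} \cdot 338 - 44849\right) \frac{1}{4670} = \left(\frac{338}{49} - 44849\right) \frac{1}{4670} = \left(- \frac{2197263}{49}\right) \frac{1}{4670} = - \frac{2197263}{228830}$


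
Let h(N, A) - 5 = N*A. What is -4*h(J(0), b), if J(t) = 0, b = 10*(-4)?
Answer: -20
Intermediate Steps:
b = -40
h(N, A) = 5 + A*N (h(N, A) = 5 + N*A = 5 + A*N)
-4*h(J(0), b) = -4*(5 - 40*0) = -4*(5 + 0) = -4*5 = -20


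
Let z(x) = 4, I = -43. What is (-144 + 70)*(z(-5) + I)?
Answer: 2886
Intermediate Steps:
(-144 + 70)*(z(-5) + I) = (-144 + 70)*(4 - 43) = -74*(-39) = 2886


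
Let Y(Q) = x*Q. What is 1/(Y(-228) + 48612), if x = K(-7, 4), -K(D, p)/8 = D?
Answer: 1/35844 ≈ 2.7899e-5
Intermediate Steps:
K(D, p) = -8*D
x = 56 (x = -8*(-7) = 56)
Y(Q) = 56*Q
1/(Y(-228) + 48612) = 1/(56*(-228) + 48612) = 1/(-12768 + 48612) = 1/35844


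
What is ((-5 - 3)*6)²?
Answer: 2304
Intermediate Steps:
((-5 - 3)*6)² = (-8*6)² = (-48)² = 2304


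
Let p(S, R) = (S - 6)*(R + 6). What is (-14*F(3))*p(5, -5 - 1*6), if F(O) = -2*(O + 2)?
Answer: 700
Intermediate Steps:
p(S, R) = (-6 + S)*(6 + R)
F(O) = -4 - 2*O (F(O) = -2*(2 + O) = -4 - 2*O)
(-14*F(3))*p(5, -5 - 1*6) = (-14*(-4 - 2*3))*(-36 - 6*(-5 - 1*6) + 6*5 + (-5 - 1*6)*5) = (-14*(-4 - 6))*(-36 - 6*(-5 - 6) + 30 + (-5 - 6)*5) = (-14*(-10))*(-36 - 6*(-11) + 30 - 11*5) = 140*(-36 + 66 + 30 - 55) = 140*5 = 700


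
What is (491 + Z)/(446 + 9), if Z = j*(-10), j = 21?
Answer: 281/455 ≈ 0.61758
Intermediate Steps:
Z = -210 (Z = 21*(-10) = -210)
(491 + Z)/(446 + 9) = (491 - 210)/(446 + 9) = 281/455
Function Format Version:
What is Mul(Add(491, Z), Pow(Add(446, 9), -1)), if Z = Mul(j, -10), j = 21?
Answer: Rational(281, 455) ≈ 0.61758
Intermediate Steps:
Z = -210 (Z = Mul(21, -10) = -210)
Mul(Add(491, Z), Pow(Add(446, 9), -1)) = Mul(Add(491, -210), Pow(Add(446, 9), -1)) = Mul(281, Pow(455, -1)) = Mul(281, Rational(1, 455)) = Rational(281, 455)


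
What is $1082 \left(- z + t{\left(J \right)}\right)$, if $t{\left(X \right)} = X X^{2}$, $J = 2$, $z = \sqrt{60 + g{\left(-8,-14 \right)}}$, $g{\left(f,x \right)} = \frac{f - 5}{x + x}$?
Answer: $8656 - \frac{541 \sqrt{11851}}{7} \approx 242.5$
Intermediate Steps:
$g{\left(f,x \right)} = \frac{-5 + f}{2 x}$
$z = \frac{\sqrt{11851}}{14}$ ($z = \sqrt{60 + \frac{-5 - 8}{2 \left(-14\right)}} = \sqrt{60 + \frac{1}{2} \left(- \frac{1}{14}\right) \left(-13\right)} = \sqrt{60 + \frac{13}{28}} = \sqrt{\frac{1693}{28}} = \frac{\sqrt{11851}}{14} \approx 7.7759$)
$t{\left(X \right)} = X^{3}$
$1082 \left(- z + t{\left(J \right)}\right) = 1082 \left(- \frac{\sqrt{11851}}{14} + 2^{3}\right) = 1082 \left(- \frac{\sqrt{11851}}{14} + 8\right) = 1082 \left(8 - \frac{\sqrt{11851}}{14}\right) = 8656 - \frac{541 \sqrt{11851}}{7}$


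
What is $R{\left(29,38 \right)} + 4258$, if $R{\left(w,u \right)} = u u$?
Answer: $5702$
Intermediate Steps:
$R{\left(w,u \right)} = u^{2}$
$R{\left(29,38 \right)} + 4258 = 38^{2} + 4258 = 1444 + 4258 = 5702$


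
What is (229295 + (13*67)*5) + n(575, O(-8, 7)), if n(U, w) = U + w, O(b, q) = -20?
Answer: 234205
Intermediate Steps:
(229295 + (13*67)*5) + n(575, O(-8, 7)) = (229295 + (13*67)*5) + (575 - 20) = (229295 + 871*5) + 555 = (229295 + 4355) + 555 = 233650 + 555 = 234205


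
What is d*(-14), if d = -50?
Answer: 700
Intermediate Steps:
d*(-14) = -50*(-14) = 700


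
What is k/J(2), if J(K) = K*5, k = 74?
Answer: 37/5 ≈ 7.4000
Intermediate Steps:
J(K) = 5*K
k/J(2) = 74/((5*2)) = 74/10 = 74*(1/10) = 37/5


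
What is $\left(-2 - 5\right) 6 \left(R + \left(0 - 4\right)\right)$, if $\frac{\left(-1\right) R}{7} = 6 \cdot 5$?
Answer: $8988$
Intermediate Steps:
$R = -210$ ($R = - 7 \cdot 6 \cdot 5 = \left(-7\right) 30 = -210$)
$\left(-2 - 5\right) 6 \left(R + \left(0 - 4\right)\right) = \left(-2 - 5\right) 6 \left(-210 + \left(0 - 4\right)\right) = \left(-7\right) 6 \left(-210 - 4\right) = \left(-42\right) \left(-214\right) = 8988$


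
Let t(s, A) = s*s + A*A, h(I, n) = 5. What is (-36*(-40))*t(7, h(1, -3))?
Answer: 106560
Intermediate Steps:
t(s, A) = A² + s² (t(s, A) = s² + A² = A² + s²)
(-36*(-40))*t(7, h(1, -3)) = (-36*(-40))*(5² + 7²) = 1440*(25 + 49) = 1440*74 = 106560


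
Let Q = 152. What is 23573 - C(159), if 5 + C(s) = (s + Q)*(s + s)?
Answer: -75320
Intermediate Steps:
C(s) = -5 + 2*s*(152 + s) (C(s) = -5 + (s + 152)*(s + s) = -5 + (152 + s)*(2*s) = -5 + 2*s*(152 + s))
23573 - C(159) = 23573 - (-5 + 2*159² + 304*159) = 23573 - (-5 + 2*25281 + 48336) = 23573 - (-5 + 50562 + 48336) = 23573 - 1*98893 = 23573 - 98893 = -75320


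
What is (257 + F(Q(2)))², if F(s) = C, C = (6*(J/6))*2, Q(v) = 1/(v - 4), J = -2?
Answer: 64009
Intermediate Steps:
Q(v) = 1/(-4 + v)
C = -4 (C = (6*(-2/6))*2 = (6*(-2*⅙))*2 = (6*(-⅓))*2 = -2*2 = -4)
F(s) = -4
(257 + F(Q(2)))² = (257 - 4)² = 253² = 64009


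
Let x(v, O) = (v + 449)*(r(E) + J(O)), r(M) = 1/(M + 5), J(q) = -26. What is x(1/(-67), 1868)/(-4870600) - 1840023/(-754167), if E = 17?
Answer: 2203827635233079/902394049125800 ≈ 2.4422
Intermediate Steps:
r(M) = 1/(5 + M)
x(v, O) = -256379/22 - 571*v/22 (x(v, O) = (v + 449)*(1/(5 + 17) - 26) = (449 + v)*(1/22 - 26) = (449 + v)*(-571/22) = -256379/22 - 571*v/22)
x(1/(-67), 1868)/(-4870600) - 1840023/(-754167) = (-256379/22 - 571/22/(-67))/(-4870600) - 1840023/(-754167) = (-256379/22 - 571/22*(-1/67))*(-1/4870600) - 1840023*(-1/754167) = (-256379/22 + 571/1474)*(-1/4870600) + 613341/251389 = -8588411/737*(-1/4870600) + 613341/251389 = 8588411/3589632200 + 613341/251389 = 2203827635233079/902394049125800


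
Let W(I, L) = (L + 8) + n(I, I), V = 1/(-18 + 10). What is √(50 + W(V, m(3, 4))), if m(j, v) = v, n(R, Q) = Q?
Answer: 3*√110/4 ≈ 7.8661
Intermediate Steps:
V = -⅛ (V = 1/(-8) = -⅛ ≈ -0.12500)
W(I, L) = 8 + I + L (W(I, L) = (L + 8) + I = (8 + L) + I = 8 + I + L)
√(50 + W(V, m(3, 4))) = √(50 + (8 - ⅛ + 4)) = √(50 + 95/8) = √(495/8) = 3*√110/4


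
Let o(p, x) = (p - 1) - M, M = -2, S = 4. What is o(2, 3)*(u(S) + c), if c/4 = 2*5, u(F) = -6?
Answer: 102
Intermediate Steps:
o(p, x) = 1 + p (o(p, x) = (p - 1) - 1*(-2) = (-1 + p) + 2 = 1 + p)
c = 40 (c = 4*(2*5) = 4*10 = 40)
o(2, 3)*(u(S) + c) = (1 + 2)*(-6 + 40) = 3*34 = 102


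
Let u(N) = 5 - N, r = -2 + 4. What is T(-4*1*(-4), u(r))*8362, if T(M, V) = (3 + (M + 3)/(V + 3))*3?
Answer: 154697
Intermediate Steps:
r = 2
T(M, V) = 9 + 3*(3 + M)/(3 + V) (T(M, V) = (3 + (3 + M)/(3 + V))*3 = 9 + 3*(3 + M)/(3 + V))
T(-4*1*(-4), u(r))*8362 = (3*(12 - 4*1*(-4) + 3*(5 - 1*2))/(3 + (5 - 1*2)))*8362 = (3*(12 - 4*(-4) + 3*(5 - 2))/(3 + (5 - 2)))*8362 = (3*(12 + 16 + 3*3)/(3 + 3))*8362 = (3*(12 + 16 + 9)/6)*8362 = (3*(⅙)*37)*8362 = (37/2)*8362 = 154697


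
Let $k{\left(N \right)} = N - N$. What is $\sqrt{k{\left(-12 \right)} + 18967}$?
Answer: $\sqrt{18967} \approx 137.72$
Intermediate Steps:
$k{\left(N \right)} = 0$
$\sqrt{k{\left(-12 \right)} + 18967} = \sqrt{0 + 18967} = \sqrt{18967}$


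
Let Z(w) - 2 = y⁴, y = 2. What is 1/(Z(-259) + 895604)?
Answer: 1/895622 ≈ 1.1165e-6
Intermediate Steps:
Z(w) = 18 (Z(w) = 2 + 2⁴ = 2 + 16 = 18)
1/(Z(-259) + 895604) = 1/(18 + 895604) = 1/895622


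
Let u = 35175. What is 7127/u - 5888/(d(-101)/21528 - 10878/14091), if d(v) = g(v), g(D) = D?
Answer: 4786958936909/631420797 ≈ 7581.3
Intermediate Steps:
d(v) = v
7127/u - 5888/(d(-101)/21528 - 10878/14091) = 7127/35175 - 5888/(-101/21528 - 10878/14091) = 7127*(1/35175) - 5888/(-101*1/21528 - 10878*1/14091) = 7127/35175 - 5888/(-101/21528 - 518/671) = 7127/35175 - 5888/(-11219275/14445288) = 7127/35175 - 5888*(-14445288/11219275) = 7127/35175 + 85053855744/11219275 = 4786958936909/631420797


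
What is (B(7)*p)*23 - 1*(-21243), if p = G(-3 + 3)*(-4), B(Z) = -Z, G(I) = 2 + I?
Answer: 22531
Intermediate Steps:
p = -8 (p = (2 + (-3 + 3))*(-4) = (2 + 0)*(-4) = 2*(-4) = -8)
(B(7)*p)*23 - 1*(-21243) = (-1*7*(-8))*23 - 1*(-21243) = -7*(-8)*23 + 21243 = 56*23 + 21243 = 1288 + 21243 = 22531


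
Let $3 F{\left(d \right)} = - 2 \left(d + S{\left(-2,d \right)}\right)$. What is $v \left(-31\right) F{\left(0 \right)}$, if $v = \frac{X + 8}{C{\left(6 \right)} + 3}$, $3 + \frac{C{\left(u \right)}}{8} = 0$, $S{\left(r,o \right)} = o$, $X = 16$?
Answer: $0$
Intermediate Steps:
$C{\left(u \right)} = -24$ ($C{\left(u \right)} = -24 + 8 \cdot 0 = -24 + 0 = -24$)
$v = - \frac{8}{7}$ ($v = \frac{16 + 8}{-24 + 3} = \frac{24}{-21} = 24 \left(- \frac{1}{21}\right) = - \frac{8}{7} \approx -1.1429$)
$F{\left(d \right)} = - \frac{4 d}{3}$ ($F{\left(d \right)} = \frac{\left(-2\right) \left(d + d\right)}{3} = \frac{\left(-2\right) 2 d}{3} = \frac{\left(-4\right) d}{3} = - \frac{4 d}{3}$)
$v \left(-31\right) F{\left(0 \right)} = \left(- \frac{8}{7}\right) \left(-31\right) \left(\left(- \frac{4}{3}\right) 0\right) = \frac{248}{7} \cdot 0 = 0$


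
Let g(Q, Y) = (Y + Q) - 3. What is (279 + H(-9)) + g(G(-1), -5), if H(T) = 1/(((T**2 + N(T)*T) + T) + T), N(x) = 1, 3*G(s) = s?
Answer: 14617/54 ≈ 270.69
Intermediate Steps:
G(s) = s/3
g(Q, Y) = -3 + Q + Y (g(Q, Y) = (Q + Y) - 3 = -3 + Q + Y)
H(T) = 1/(T**2 + 3*T) (H(T) = 1/(((T**2 + 1*T) + T) + T) = 1/(((T**2 + T) + T) + T) = 1/(((T + T**2) + T) + T) = 1/((T**2 + 2*T) + T) = 1/(T**2 + 3*T))
(279 + H(-9)) + g(G(-1), -5) = (279 + 1/((-9)*(3 - 9))) + (-3 + (1/3)*(-1) - 5) = (279 - 1/9/(-6)) + (-3 - 1/3 - 5) = (279 - 1/9*(-1/6)) - 25/3 = (279 + 1/54) - 25/3 = 15067/54 - 25/3 = 14617/54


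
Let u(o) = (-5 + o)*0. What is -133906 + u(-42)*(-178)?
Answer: -133906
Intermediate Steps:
u(o) = 0
-133906 + u(-42)*(-178) = -133906 + 0*(-178) = -133906 + 0 = -133906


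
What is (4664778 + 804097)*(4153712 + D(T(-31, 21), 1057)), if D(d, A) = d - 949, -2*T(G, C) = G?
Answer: 45422053038375/2 ≈ 2.2711e+13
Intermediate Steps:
T(G, C) = -G/2
D(d, A) = -949 + d
(4664778 + 804097)*(4153712 + D(T(-31, 21), 1057)) = (4664778 + 804097)*(4153712 + (-949 - 1/2*(-31))) = 5468875*(4153712 + (-949 + 31/2)) = 5468875*(4153712 - 1867/2) = 5468875*(8305557/2) = 45422053038375/2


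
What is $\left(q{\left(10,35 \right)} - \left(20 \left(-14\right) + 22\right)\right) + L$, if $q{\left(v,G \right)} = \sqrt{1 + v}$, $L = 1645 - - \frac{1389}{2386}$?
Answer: $\frac{4541947}{2386} + \sqrt{11} \approx 1906.9$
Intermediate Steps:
$L = \frac{3926359}{2386}$ ($L = 1645 - \left(-1389\right) \frac{1}{2386} = 1645 - - \frac{1389}{2386} = 1645 + \frac{1389}{2386} = \frac{3926359}{2386} \approx 1645.6$)
$\left(q{\left(10,35 \right)} - \left(20 \left(-14\right) + 22\right)\right) + L = \left(\sqrt{1 + 10} - \left(20 \left(-14\right) + 22\right)\right) + \frac{3926359}{2386} = \left(\sqrt{11} - \left(-280 + 22\right)\right) + \frac{3926359}{2386} = \left(\sqrt{11} - -258\right) + \frac{3926359}{2386} = \left(\sqrt{11} + 258\right) + \frac{3926359}{2386} = \left(258 + \sqrt{11}\right) + \frac{3926359}{2386} = \frac{4541947}{2386} + \sqrt{11}$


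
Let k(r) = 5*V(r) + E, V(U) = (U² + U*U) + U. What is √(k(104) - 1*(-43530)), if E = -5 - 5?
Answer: 10*√1522 ≈ 390.13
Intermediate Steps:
V(U) = U + 2*U² (V(U) = (U² + U²) + U = 2*U² + U = U + 2*U²)
E = -10
k(r) = -10 + 5*r*(1 + 2*r) (k(r) = 5*(r*(1 + 2*r)) - 10 = 5*r*(1 + 2*r) - 10 = -10 + 5*r*(1 + 2*r))
√(k(104) - 1*(-43530)) = √((-10 + 5*104*(1 + 2*104)) - 1*(-43530)) = √((-10 + 5*104*(1 + 208)) + 43530) = √((-10 + 5*104*209) + 43530) = √((-10 + 108680) + 43530) = √(108670 + 43530) = √152200 = 10*√1522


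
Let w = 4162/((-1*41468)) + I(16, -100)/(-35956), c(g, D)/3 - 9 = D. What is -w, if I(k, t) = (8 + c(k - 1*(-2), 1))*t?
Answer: -991191/186377926 ≈ -0.0053182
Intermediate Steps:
c(g, D) = 27 + 3*D
I(k, t) = 38*t (I(k, t) = (8 + (27 + 3*1))*t = (8 + (27 + 3))*t = (8 + 30)*t = 38*t)
w = 991191/186377926 (w = 4162/((-1*41468)) + (38*(-100))/(-35956) = 4162/(-41468) - 3800*(-1/35956) = 4162*(-1/41468) + 950/8989 = -2081/20734 + 950/8989 = 991191/186377926 ≈ 0.0053182)
-w = -1*991191/186377926 = -991191/186377926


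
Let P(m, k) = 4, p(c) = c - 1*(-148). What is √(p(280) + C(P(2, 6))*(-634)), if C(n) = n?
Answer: 2*I*√527 ≈ 45.913*I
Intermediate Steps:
p(c) = 148 + c (p(c) = c + 148 = 148 + c)
√(p(280) + C(P(2, 6))*(-634)) = √((148 + 280) + 4*(-634)) = √(428 - 2536) = √(-2108) = 2*I*√527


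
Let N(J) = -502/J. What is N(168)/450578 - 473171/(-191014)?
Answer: 8954394626939/3614801655864 ≈ 2.4771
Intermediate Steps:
N(168)/450578 - 473171/(-191014) = -502/168/450578 - 473171/(-191014) = -502*1/168*(1/450578) - 473171*(-1/191014) = -251/84*1/450578 + 473171/191014 = -251/37848552 + 473171/191014 = 8954394626939/3614801655864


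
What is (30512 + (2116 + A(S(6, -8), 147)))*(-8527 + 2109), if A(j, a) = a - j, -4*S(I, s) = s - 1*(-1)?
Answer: -420677437/2 ≈ -2.1034e+8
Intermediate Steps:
S(I, s) = -¼ - s/4 (S(I, s) = -(s - 1*(-1))/4 = -(s + 1)/4 = -(1 + s)/4 = -¼ - s/4)
(30512 + (2116 + A(S(6, -8), 147)))*(-8527 + 2109) = (30512 + (2116 + (147 - (-¼ - ¼*(-8)))))*(-8527 + 2109) = (30512 + (2116 + (147 - (-¼ + 2))))*(-6418) = (30512 + (2116 + (147 - 1*7/4)))*(-6418) = (30512 + (2116 + (147 - 7/4)))*(-6418) = (30512 + (2116 + 581/4))*(-6418) = (30512 + 9045/4)*(-6418) = (131093/4)*(-6418) = -420677437/2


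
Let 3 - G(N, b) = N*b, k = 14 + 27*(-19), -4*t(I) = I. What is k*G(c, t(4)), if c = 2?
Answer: -2495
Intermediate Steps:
t(I) = -I/4
k = -499 (k = 14 - 513 = -499)
G(N, b) = 3 - N*b
k*G(c, t(4)) = -499*(3 - 1*2*(-¼*4)) = -499*(3 - 1*2*(-1)) = -499*(3 + 2) = -499*5 = -2495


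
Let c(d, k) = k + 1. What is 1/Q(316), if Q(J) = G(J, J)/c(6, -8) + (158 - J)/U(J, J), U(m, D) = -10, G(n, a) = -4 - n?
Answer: 35/2153 ≈ 0.016256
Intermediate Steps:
c(d, k) = 1 + k
Q(J) = -533/35 + 17*J/70 (Q(J) = (-4 - J)/(1 - 8) + (158 - J)/(-10) = (-4 - J)/(-7) + (158 - J)*(-⅒) = (-4 - J)*(-⅐) + (-79/5 + J/10) = (4/7 + J/7) + (-79/5 + J/10) = -533/35 + 17*J/70)
1/Q(316) = 1/(-533/35 + (17/70)*316) = 1/(-533/35 + 2686/35) = 1/(2153/35) = 35/2153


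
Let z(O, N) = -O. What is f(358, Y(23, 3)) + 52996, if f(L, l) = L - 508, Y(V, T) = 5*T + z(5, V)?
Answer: 52846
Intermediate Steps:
Y(V, T) = -5 + 5*T (Y(V, T) = 5*T - 1*5 = 5*T - 5 = -5 + 5*T)
f(L, l) = -508 + L
f(358, Y(23, 3)) + 52996 = (-508 + 358) + 52996 = -150 + 52996 = 52846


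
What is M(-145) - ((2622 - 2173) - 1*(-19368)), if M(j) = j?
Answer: -19962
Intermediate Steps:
M(-145) - ((2622 - 2173) - 1*(-19368)) = -145 - ((2622 - 2173) - 1*(-19368)) = -145 - (449 + 19368) = -145 - 1*19817 = -145 - 19817 = -19962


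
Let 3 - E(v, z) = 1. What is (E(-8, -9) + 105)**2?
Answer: 11449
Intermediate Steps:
E(v, z) = 2 (E(v, z) = 3 - 1*1 = 3 - 1 = 2)
(E(-8, -9) + 105)**2 = (2 + 105)**2 = 107**2 = 11449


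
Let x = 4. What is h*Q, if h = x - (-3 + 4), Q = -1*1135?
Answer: -3405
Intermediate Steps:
Q = -1135
h = 3 (h = 4 - (-3 + 4) = 4 - 1*1 = 4 - 1 = 3)
h*Q = 3*(-1135) = -3405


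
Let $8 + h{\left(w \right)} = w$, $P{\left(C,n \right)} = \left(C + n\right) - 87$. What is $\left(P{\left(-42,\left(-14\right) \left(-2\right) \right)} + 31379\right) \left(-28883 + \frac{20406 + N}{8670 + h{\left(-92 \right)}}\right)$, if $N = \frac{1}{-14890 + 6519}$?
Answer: $- \frac{6480427181649603}{7173947} \approx -9.0333 \cdot 10^{8}$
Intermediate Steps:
$P{\left(C,n \right)} = -87 + C + n$
$h{\left(w \right)} = -8 + w$
$N = - \frac{1}{8371}$ ($N = \frac{1}{-8371} = - \frac{1}{8371} \approx -0.00011946$)
$\left(P{\left(-42,\left(-14\right) \left(-2\right) \right)} + 31379\right) \left(-28883 + \frac{20406 + N}{8670 + h{\left(-92 \right)}}\right) = \left(\left(-87 - 42 - -28\right) + 31379\right) \left(-28883 + \frac{20406 - \frac{1}{8371}}{8670 - 100}\right) = \left(\left(-87 - 42 + 28\right) + 31379\right) \left(-28883 + \frac{170818625}{8371 \left(8670 - 100\right)}\right) = \left(-101 + 31379\right) \left(-28883 + \frac{170818625}{8371 \cdot 8570}\right) = 31278 \left(-28883 + \frac{170818625}{8371} \cdot \frac{1}{8570}\right) = 31278 \left(-28883 + \frac{34163725}{14347894}\right) = 31278 \left(- \frac{414376058677}{14347894}\right) = - \frac{6480427181649603}{7173947}$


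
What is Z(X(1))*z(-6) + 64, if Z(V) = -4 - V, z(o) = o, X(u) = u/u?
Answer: 94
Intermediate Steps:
X(u) = 1
Z(X(1))*z(-6) + 64 = (-4 - 1*1)*(-6) + 64 = (-4 - 1)*(-6) + 64 = -5*(-6) + 64 = 30 + 64 = 94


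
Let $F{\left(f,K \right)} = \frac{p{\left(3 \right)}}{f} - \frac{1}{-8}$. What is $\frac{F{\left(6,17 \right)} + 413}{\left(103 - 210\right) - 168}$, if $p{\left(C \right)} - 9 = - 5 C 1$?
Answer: $- \frac{3297}{2200} \approx -1.4986$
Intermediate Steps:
$p{\left(C \right)} = 9 - 5 C$ ($p{\left(C \right)} = 9 + - 5 C 1 = 9 - 5 C$)
$F{\left(f,K \right)} = \frac{1}{8} - \frac{6}{f}$ ($F{\left(f,K \right)} = \frac{9 - 15}{f} - \frac{1}{-8} = \frac{9 - 15}{f} - - \frac{1}{8} = - \frac{6}{f} + \frac{1}{8} = \frac{1}{8} - \frac{6}{f}$)
$\frac{F{\left(6,17 \right)} + 413}{\left(103 - 210\right) - 168} = \frac{\frac{-48 + 6}{8 \cdot 6} + 413}{\left(103 - 210\right) - 168} = \frac{\frac{1}{8} \cdot \frac{1}{6} \left(-42\right) + 413}{\left(103 - 210\right) - 168} = \frac{- \frac{7}{8} + 413}{-107 - 168} = \frac{3297}{8 \left(-275\right)} = \frac{3297}{8} \left(- \frac{1}{275}\right) = - \frac{3297}{2200}$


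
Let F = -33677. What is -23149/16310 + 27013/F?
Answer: -1464791/659390 ≈ -2.2214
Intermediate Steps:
-23149/16310 + 27013/F = -23149/16310 + 27013/(-33677) = -23149*1/16310 + 27013*(-1/33677) = -3307/2330 - 227/283 = -1464791/659390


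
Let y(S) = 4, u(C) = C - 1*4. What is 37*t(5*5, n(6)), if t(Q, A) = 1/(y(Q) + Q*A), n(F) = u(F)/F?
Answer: 3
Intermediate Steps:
u(C) = -4 + C (u(C) = C - 4 = -4 + C)
n(F) = (-4 + F)/F
t(Q, A) = 1/(4 + A*Q) (t(Q, A) = 1/(4 + Q*A) = 1/(4 + A*Q))
37*t(5*5, n(6)) = 37/(4 + ((-4 + 6)/6)*(5*5)) = 37/(4 + ((⅙)*2)*25) = 37/(4 + (⅓)*25) = 37/(4 + 25/3) = 37/(37/3) = 37*(3/37) = 3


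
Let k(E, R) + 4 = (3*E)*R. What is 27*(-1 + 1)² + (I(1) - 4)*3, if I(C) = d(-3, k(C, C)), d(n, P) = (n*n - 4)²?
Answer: 63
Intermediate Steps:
k(E, R) = -4 + 3*E*R (k(E, R) = -4 + (3*E)*R = -4 + 3*E*R)
d(n, P) = (-4 + n²)² (d(n, P) = (n² - 4)² = (-4 + n²)²)
I(C) = 25 (I(C) = (-4 + (-3)²)² = (-4 + 9)² = 5² = 25)
27*(-1 + 1)² + (I(1) - 4)*3 = 27*(-1 + 1)² + (25 - 4)*3 = 27*0² + 21*3 = 27*0 + 63 = 0 + 63 = 63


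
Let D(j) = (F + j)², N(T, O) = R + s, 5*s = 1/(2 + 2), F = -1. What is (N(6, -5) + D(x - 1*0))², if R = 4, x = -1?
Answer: 25921/400 ≈ 64.802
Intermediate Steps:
s = 1/20 (s = 1/(5*(2 + 2)) = (⅕)/4 = (⅕)*(¼) = 1/20 ≈ 0.050000)
N(T, O) = 81/20 (N(T, O) = 4 + 1/20 = 81/20)
D(j) = (-1 + j)²
(N(6, -5) + D(x - 1*0))² = (81/20 + (-1 + (-1 - 1*0))²)² = (81/20 + (-1 + (-1 + 0))²)² = (81/20 + (-1 - 1)²)² = (81/20 + (-2)²)² = (81/20 + 4)² = (161/20)² = 25921/400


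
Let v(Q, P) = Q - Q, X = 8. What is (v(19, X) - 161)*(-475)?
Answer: 76475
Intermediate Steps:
v(Q, P) = 0
(v(19, X) - 161)*(-475) = (0 - 161)*(-475) = -161*(-475) = 76475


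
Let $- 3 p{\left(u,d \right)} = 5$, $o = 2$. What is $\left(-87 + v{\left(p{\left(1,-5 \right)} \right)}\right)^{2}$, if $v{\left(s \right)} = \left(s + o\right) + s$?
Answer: $\frac{70225}{9} \approx 7802.8$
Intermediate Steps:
$p{\left(u,d \right)} = - \frac{5}{3}$ ($p{\left(u,d \right)} = \left(- \frac{1}{3}\right) 5 = - \frac{5}{3}$)
$v{\left(s \right)} = 2 + 2 s$ ($v{\left(s \right)} = \left(s + 2\right) + s = \left(2 + s\right) + s = 2 + 2 s$)
$\left(-87 + v{\left(p{\left(1,-5 \right)} \right)}\right)^{2} = \left(-87 + \left(2 + 2 \left(- \frac{5}{3}\right)\right)\right)^{2} = \left(-87 + \left(2 - \frac{10}{3}\right)\right)^{2} = \left(-87 - \frac{4}{3}\right)^{2} = \left(- \frac{265}{3}\right)^{2} = \frac{70225}{9}$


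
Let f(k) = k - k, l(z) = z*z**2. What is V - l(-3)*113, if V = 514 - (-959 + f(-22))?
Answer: 4524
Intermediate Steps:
l(z) = z**3
f(k) = 0
V = 1473 (V = 514 - (-959 + 0) = 514 - 1*(-959) = 514 + 959 = 1473)
V - l(-3)*113 = 1473 - (-3)**3*113 = 1473 - (-27)*113 = 1473 - 1*(-3051) = 1473 + 3051 = 4524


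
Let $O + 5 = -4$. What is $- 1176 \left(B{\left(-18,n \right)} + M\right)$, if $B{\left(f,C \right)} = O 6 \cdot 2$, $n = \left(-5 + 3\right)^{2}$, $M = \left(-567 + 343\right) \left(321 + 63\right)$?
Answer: $101281824$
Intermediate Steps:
$O = -9$ ($O = -5 - 4 = -9$)
$M = -86016$ ($M = \left(-224\right) 384 = -86016$)
$n = 4$ ($n = \left(-2\right)^{2} = 4$)
$B{\left(f,C \right)} = -108$ ($B{\left(f,C \right)} = \left(-9\right) 6 \cdot 2 = \left(-54\right) 2 = -108$)
$- 1176 \left(B{\left(-18,n \right)} + M\right) = - 1176 \left(-108 - 86016\right) = \left(-1176\right) \left(-86124\right) = 101281824$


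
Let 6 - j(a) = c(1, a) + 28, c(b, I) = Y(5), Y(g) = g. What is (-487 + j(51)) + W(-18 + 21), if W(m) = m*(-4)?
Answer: -526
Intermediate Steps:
c(b, I) = 5
W(m) = -4*m
j(a) = -27 (j(a) = 6 - (5 + 28) = 6 - 1*33 = 6 - 33 = -27)
(-487 + j(51)) + W(-18 + 21) = (-487 - 27) - 4*(-18 + 21) = -514 - 4*3 = -514 - 12 = -526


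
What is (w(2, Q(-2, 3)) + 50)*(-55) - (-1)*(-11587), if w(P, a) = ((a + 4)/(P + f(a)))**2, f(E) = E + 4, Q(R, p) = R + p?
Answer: -703888/49 ≈ -14365.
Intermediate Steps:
f(E) = 4 + E
w(P, a) = (4 + a)**2/(4 + P + a)**2 (w(P, a) = ((a + 4)/(P + (4 + a)))**2 = ((4 + a)/(4 + P + a))**2 = (4 + a)**2/(4 + P + a)**2)
(w(2, Q(-2, 3)) + 50)*(-55) - (-1)*(-11587) = ((4 + (-2 + 3))**2/(4 + 2 + (-2 + 3))**2 + 50)*(-55) - (-1)*(-11587) = ((4 + 1)**2/(4 + 2 + 1)**2 + 50)*(-55) - 1*11587 = (5**2/7**2 + 50)*(-55) - 11587 = (25*(1/49) + 50)*(-55) - 11587 = (25/49 + 50)*(-55) - 11587 = (2475/49)*(-55) - 11587 = -136125/49 - 11587 = -703888/49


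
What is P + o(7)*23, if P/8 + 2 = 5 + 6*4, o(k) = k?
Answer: 377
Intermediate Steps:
P = 216 (P = -16 + 8*(5 + 6*4) = -16 + 8*(5 + 24) = -16 + 8*29 = -16 + 232 = 216)
P + o(7)*23 = 216 + 7*23 = 216 + 161 = 377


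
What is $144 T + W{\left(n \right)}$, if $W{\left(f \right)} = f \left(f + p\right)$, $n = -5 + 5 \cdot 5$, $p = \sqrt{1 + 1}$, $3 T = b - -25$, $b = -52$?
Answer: $-896 + 20 \sqrt{2} \approx -867.72$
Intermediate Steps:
$T = -9$ ($T = \frac{-52 - -25}{3} = \frac{-52 + 25}{3} = \frac{1}{3} \left(-27\right) = -9$)
$p = \sqrt{2} \approx 1.4142$
$n = 20$ ($n = -5 + 25 = 20$)
$W{\left(f \right)} = f \left(f + \sqrt{2}\right)$
$144 T + W{\left(n \right)} = 144 \left(-9\right) + 20 \left(20 + \sqrt{2}\right) = -1296 + \left(400 + 20 \sqrt{2}\right) = -896 + 20 \sqrt{2}$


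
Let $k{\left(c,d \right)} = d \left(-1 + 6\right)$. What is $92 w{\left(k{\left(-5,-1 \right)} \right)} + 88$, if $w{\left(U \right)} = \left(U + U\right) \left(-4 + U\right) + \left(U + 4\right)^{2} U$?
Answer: $7908$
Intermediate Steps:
$k{\left(c,d \right)} = 5 d$ ($k{\left(c,d \right)} = d 5 = 5 d$)
$w{\left(U \right)} = U \left(4 + U\right)^{2} + 2 U \left(-4 + U\right)$ ($w{\left(U \right)} = 2 U \left(-4 + U\right) + \left(4 + U\right)^{2} U = 2 U \left(-4 + U\right) + U \left(4 + U\right)^{2} = U \left(4 + U\right)^{2} + 2 U \left(-4 + U\right)$)
$92 w{\left(k{\left(-5,-1 \right)} \right)} + 88 = 92 \cdot 5 \left(-1\right) \left(8 + \left(5 \left(-1\right)\right)^{2} + 10 \cdot 5 \left(-1\right)\right) + 88 = 92 \left(- 5 \left(8 + \left(-5\right)^{2} + 10 \left(-5\right)\right)\right) + 88 = 92 \left(- 5 \left(8 + 25 - 50\right)\right) + 88 = 92 \left(\left(-5\right) \left(-17\right)\right) + 88 = 92 \cdot 85 + 88 = 7820 + 88 = 7908$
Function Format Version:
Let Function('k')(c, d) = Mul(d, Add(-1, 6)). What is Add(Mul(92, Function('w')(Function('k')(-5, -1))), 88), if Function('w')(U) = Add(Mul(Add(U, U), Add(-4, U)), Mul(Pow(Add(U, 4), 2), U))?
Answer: 7908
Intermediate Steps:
Function('k')(c, d) = Mul(5, d) (Function('k')(c, d) = Mul(d, 5) = Mul(5, d))
Function('w')(U) = Add(Mul(U, Pow(Add(4, U), 2)), Mul(2, U, Add(-4, U))) (Function('w')(U) = Add(Mul(Mul(2, U), Add(-4, U)), Mul(Pow(Add(4, U), 2), U)) = Add(Mul(2, U, Add(-4, U)), Mul(U, Pow(Add(4, U), 2))) = Add(Mul(U, Pow(Add(4, U), 2)), Mul(2, U, Add(-4, U))))
Add(Mul(92, Function('w')(Function('k')(-5, -1))), 88) = Add(Mul(92, Mul(Mul(5, -1), Add(8, Pow(Mul(5, -1), 2), Mul(10, Mul(5, -1))))), 88) = Add(Mul(92, Mul(-5, Add(8, Pow(-5, 2), Mul(10, -5)))), 88) = Add(Mul(92, Mul(-5, Add(8, 25, -50))), 88) = Add(Mul(92, Mul(-5, -17)), 88) = Add(Mul(92, 85), 88) = Add(7820, 88) = 7908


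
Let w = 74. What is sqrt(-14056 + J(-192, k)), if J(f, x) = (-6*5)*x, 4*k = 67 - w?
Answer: I*sqrt(56014)/2 ≈ 118.34*I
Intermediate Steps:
k = -7/4 (k = (67 - 1*74)/4 = (67 - 74)/4 = (1/4)*(-7) = -7/4 ≈ -1.7500)
J(f, x) = -30*x
sqrt(-14056 + J(-192, k)) = sqrt(-14056 - 30*(-7/4)) = sqrt(-14056 + 105/2) = sqrt(-28007/2) = I*sqrt(56014)/2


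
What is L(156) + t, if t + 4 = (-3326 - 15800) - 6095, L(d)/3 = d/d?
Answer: -25222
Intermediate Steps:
L(d) = 3 (L(d) = 3*(d/d) = 3*1 = 3)
t = -25225 (t = -4 + ((-3326 - 15800) - 6095) = -4 + (-19126 - 6095) = -4 - 25221 = -25225)
L(156) + t = 3 - 25225 = -25222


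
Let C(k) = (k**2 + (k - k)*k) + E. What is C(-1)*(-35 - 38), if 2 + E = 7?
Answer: -438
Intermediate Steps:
E = 5 (E = -2 + 7 = 5)
C(k) = 5 + k**2 (C(k) = (k**2 + (k - k)*k) + 5 = (k**2 + 0*k) + 5 = (k**2 + 0) + 5 = k**2 + 5 = 5 + k**2)
C(-1)*(-35 - 38) = (5 + (-1)**2)*(-35 - 38) = (5 + 1)*(-73) = 6*(-73) = -438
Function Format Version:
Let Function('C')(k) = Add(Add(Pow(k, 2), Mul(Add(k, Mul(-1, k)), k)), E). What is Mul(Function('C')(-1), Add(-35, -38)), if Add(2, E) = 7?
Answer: -438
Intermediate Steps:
E = 5 (E = Add(-2, 7) = 5)
Function('C')(k) = Add(5, Pow(k, 2)) (Function('C')(k) = Add(Add(Pow(k, 2), Mul(Add(k, Mul(-1, k)), k)), 5) = Add(Add(Pow(k, 2), Mul(0, k)), 5) = Add(Add(Pow(k, 2), 0), 5) = Add(Pow(k, 2), 5) = Add(5, Pow(k, 2)))
Mul(Function('C')(-1), Add(-35, -38)) = Mul(Add(5, Pow(-1, 2)), Add(-35, -38)) = Mul(Add(5, 1), -73) = Mul(6, -73) = -438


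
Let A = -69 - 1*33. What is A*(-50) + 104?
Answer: 5204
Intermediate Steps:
A = -102 (A = -69 - 33 = -102)
A*(-50) + 104 = -102*(-50) + 104 = 5100 + 104 = 5204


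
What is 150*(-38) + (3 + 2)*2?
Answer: -5690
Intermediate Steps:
150*(-38) + (3 + 2)*2 = -5700 + 5*2 = -5700 + 10 = -5690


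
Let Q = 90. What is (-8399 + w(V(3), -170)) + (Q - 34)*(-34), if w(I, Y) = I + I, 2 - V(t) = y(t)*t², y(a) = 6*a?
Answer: -10623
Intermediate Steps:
V(t) = 2 - 6*t³ (V(t) = 2 - 6*t*t² = 2 - 6*t³)
w(I, Y) = 2*I
(-8399 + w(V(3), -170)) + (Q - 34)*(-34) = (-8399 + 2*(2 - 6*3³)) + (90 - 34)*(-34) = (-8399 + 2*(2 - 6*27)) + 56*(-34) = (-8399 + 2*(2 - 162)) - 1904 = (-8399 + 2*(-160)) - 1904 = (-8399 - 320) - 1904 = -8719 - 1904 = -10623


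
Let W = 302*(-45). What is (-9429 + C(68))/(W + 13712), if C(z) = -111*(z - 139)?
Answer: -774/61 ≈ -12.689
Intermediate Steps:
C(z) = 15429 - 111*z (C(z) = -111*(-139 + z) = 15429 - 111*z)
W = -13590
(-9429 + C(68))/(W + 13712) = (-9429 + (15429 - 111*68))/(-13590 + 13712) = (-9429 + (15429 - 7548))/122 = (-9429 + 7881)*(1/122) = -1548*1/122 = -774/61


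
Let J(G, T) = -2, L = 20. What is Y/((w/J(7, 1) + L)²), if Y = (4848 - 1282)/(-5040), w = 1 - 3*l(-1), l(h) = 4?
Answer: -1783/1638630 ≈ -0.0010881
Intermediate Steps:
w = -11 (w = 1 - 3*4 = 1 - 12 = -11)
Y = -1783/2520 (Y = 3566*(-1/5040) = -1783/2520 ≈ -0.70754)
Y/((w/J(7, 1) + L)²) = -1783/(2520*(-11/(-2) + 20)²) = -1783/(2520*(-11*(-½) + 20)²) = -1783/(2520*(11/2 + 20)²) = -1783/(2520*((51/2)²)) = -1783/(2520*2601/4) = -1783/2520*4/2601 = -1783/1638630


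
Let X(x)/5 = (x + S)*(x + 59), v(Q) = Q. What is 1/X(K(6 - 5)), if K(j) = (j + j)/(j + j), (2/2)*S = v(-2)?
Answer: -1/300 ≈ -0.0033333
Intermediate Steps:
S = -2
K(j) = 1 (K(j) = (2*j)/((2*j)) = (2*j)*(1/(2*j)) = 1)
X(x) = 5*(-2 + x)*(59 + x) (X(x) = 5*((x - 2)*(x + 59)) = 5*((-2 + x)*(59 + x)) = 5*(-2 + x)*(59 + x))
1/X(K(6 - 5)) = 1/(-590 + 5*1² + 285*1) = 1/(-590 + 5*1 + 285) = 1/(-590 + 5 + 285) = 1/(-300) = -1/300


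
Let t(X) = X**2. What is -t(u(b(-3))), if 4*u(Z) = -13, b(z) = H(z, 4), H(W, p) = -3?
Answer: -169/16 ≈ -10.563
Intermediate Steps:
b(z) = -3
u(Z) = -13/4 (u(Z) = (1/4)*(-13) = -13/4)
-t(u(b(-3))) = -(-13/4)**2 = -1*169/16 = -169/16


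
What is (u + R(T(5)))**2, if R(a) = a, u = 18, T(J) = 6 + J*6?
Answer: 2916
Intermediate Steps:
T(J) = 6 + 6*J
(u + R(T(5)))**2 = (18 + (6 + 6*5))**2 = (18 + (6 + 30))**2 = (18 + 36)**2 = 54**2 = 2916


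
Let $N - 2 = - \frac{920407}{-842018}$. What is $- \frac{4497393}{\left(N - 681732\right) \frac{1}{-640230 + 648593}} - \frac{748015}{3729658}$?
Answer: $\frac{118116819191091029750201}{2140928162454419314} \approx 55171.0$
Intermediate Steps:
$N = \frac{2604443}{842018}$ ($N = 2 - \frac{920407}{-842018} = 2 - - \frac{920407}{842018} = 2 + \frac{920407}{842018} = \frac{2604443}{842018} \approx 3.0931$)
$- \frac{4497393}{\left(N - 681732\right) \frac{1}{-640230 + 648593}} - \frac{748015}{3729658} = - \frac{4497393}{\left(\frac{2604443}{842018} - 681732\right) \frac{1}{-640230 + 648593}} - \frac{748015}{3729658} = - \frac{4497393}{\left(- \frac{574028010733}{842018}\right) \frac{1}{8363}} - \frac{748015}{3729658} = - \frac{4497393}{- \frac{574028010733}{7041796534}} - \frac{748015}{3729658} = \left(-4497393\right) \left(- \frac{7041796534}{574028010733}\right) - \frac{748015}{3729658} = \frac{31669726439435862}{574028010733} - \frac{748015}{3729658} = \frac{118116819191091029750201}{2140928162454419314}$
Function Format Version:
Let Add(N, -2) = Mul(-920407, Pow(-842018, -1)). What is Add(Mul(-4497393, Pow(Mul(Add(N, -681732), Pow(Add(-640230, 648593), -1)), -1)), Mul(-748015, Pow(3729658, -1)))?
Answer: Rational(118116819191091029750201, 2140928162454419314) ≈ 55171.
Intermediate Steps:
N = Rational(2604443, 842018) (N = Add(2, Mul(-920407, Pow(-842018, -1))) = Add(2, Mul(-920407, Rational(-1, 842018))) = Add(2, Rational(920407, 842018)) = Rational(2604443, 842018) ≈ 3.0931)
Add(Mul(-4497393, Pow(Mul(Add(N, -681732), Pow(Add(-640230, 648593), -1)), -1)), Mul(-748015, Pow(3729658, -1))) = Add(Mul(-4497393, Pow(Mul(Add(Rational(2604443, 842018), -681732), Pow(Add(-640230, 648593), -1)), -1)), Mul(-748015, Pow(3729658, -1))) = Add(Mul(-4497393, Pow(Mul(Rational(-574028010733, 842018), Pow(8363, -1)), -1)), Mul(-748015, Rational(1, 3729658))) = Add(Mul(-4497393, Pow(Mul(Rational(-574028010733, 842018), Rational(1, 8363)), -1)), Rational(-748015, 3729658)) = Add(Mul(-4497393, Pow(Rational(-574028010733, 7041796534), -1)), Rational(-748015, 3729658)) = Add(Mul(-4497393, Rational(-7041796534, 574028010733)), Rational(-748015, 3729658)) = Add(Rational(31669726439435862, 574028010733), Rational(-748015, 3729658)) = Rational(118116819191091029750201, 2140928162454419314)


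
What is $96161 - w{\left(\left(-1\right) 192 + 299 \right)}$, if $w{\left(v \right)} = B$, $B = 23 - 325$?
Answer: $96463$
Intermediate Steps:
$B = -302$
$w{\left(v \right)} = -302$
$96161 - w{\left(\left(-1\right) 192 + 299 \right)} = 96161 - -302 = 96161 + 302 = 96463$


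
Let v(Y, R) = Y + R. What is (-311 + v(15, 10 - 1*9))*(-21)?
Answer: 6195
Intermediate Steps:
v(Y, R) = R + Y
(-311 + v(15, 10 - 1*9))*(-21) = (-311 + ((10 - 1*9) + 15))*(-21) = (-311 + ((10 - 9) + 15))*(-21) = (-311 + (1 + 15))*(-21) = (-311 + 16)*(-21) = -295*(-21) = 6195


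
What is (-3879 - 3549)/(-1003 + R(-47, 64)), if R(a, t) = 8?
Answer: 7428/995 ≈ 7.4653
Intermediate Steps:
(-3879 - 3549)/(-1003 + R(-47, 64)) = (-3879 - 3549)/(-1003 + 8) = -7428/(-995) = -7428*(-1/995) = 7428/995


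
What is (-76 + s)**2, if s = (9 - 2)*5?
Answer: 1681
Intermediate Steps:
s = 35 (s = 7*5 = 35)
(-76 + s)**2 = (-76 + 35)**2 = (-41)**2 = 1681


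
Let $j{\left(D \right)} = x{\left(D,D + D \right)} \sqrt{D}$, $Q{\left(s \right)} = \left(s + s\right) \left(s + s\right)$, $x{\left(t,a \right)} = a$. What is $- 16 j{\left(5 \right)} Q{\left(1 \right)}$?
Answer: $- 640 \sqrt{5} \approx -1431.1$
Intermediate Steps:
$Q{\left(s \right)} = 4 s^{2}$ ($Q{\left(s \right)} = 2 s 2 s = 4 s^{2}$)
$j{\left(D \right)} = 2 D^{\frac{3}{2}}$ ($j{\left(D \right)} = \left(D + D\right) \sqrt{D} = 2 D \sqrt{D} = 2 D^{\frac{3}{2}}$)
$- 16 j{\left(5 \right)} Q{\left(1 \right)} = - 16 \cdot 2 \cdot 5^{\frac{3}{2}} \cdot 4 \cdot 1^{2} = - 16 \cdot 2 \cdot 5 \sqrt{5} \cdot 4 \cdot 1 = - 16 \cdot 10 \sqrt{5} \cdot 4 = - 160 \sqrt{5} \cdot 4 = - 640 \sqrt{5}$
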